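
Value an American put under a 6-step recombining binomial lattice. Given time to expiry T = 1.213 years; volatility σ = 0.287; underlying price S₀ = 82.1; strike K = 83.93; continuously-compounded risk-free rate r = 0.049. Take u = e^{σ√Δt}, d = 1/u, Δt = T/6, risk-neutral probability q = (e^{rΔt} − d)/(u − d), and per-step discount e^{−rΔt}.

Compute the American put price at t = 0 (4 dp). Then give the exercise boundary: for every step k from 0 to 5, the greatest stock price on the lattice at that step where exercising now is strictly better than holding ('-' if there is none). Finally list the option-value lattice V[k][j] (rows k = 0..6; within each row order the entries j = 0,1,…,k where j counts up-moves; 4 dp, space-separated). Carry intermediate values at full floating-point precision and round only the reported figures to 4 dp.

Δt=0.20217  u=1.13774  d=0.87894  q=0.50625  discount=0.99014
step 6 (expiry): payoffs max(K−S,0) = 46.0783 34.9328 20.5055 1.8300 0.0000 0.0000 0.0000
step 5: (k=5,j=0): S=43.0654, (K−S)⁺=40.8646, hold=40.0373 ⇒ V=40.8646 exercise | (k=5,j=1): S=55.7461, (K−S)⁺=28.1839, hold=27.3566 ⇒ V=28.1839 exercise | (k=5,j=2): S=72.1606, (K−S)⁺=11.7694, hold=10.9421 ⇒ V=11.7694 exercise | (k=5,j=3): S=93.4084, (K−S)⁺=0.0000, hold=0.8947 ⇒ V=0.8947 continue | (k=5,j=4): S=120.9127, (K−S)⁺=0.0000, hold=0.0000 ⇒ V=0.0000 continue | (k=5,j=5): S=156.5157, (K−S)⁺=0.0000, hold=0.0000 ⇒ V=0.0000 continue  boundary S*=72.1606
step 4: (k=4,j=0): S=48.9972, (K−S)⁺=34.9328, hold=34.1055 ⇒ V=34.9328 exercise | (k=4,j=1): S=63.4245, (K−S)⁺=20.5055, hold=19.6781 ⇒ V=20.5055 exercise | (k=4,j=2): S=82.1000, (K−S)⁺=1.8300, hold=6.2023 ⇒ V=6.2023 continue | (k=4,j=3): S=106.2745, (K−S)⁺=0.0000, hold=0.4374 ⇒ V=0.4374 continue | (k=4,j=4): S=137.5672, (K−S)⁺=0.0000, hold=0.0000 ⇒ V=0.0000 continue  boundary S*=63.4245
step 3: (k=3,j=0): S=55.7461, (K−S)⁺=28.1839, hold=27.3566 ⇒ V=28.1839 exercise | (k=3,j=1): S=72.1606, (K−S)⁺=11.7694, hold=13.1337 ⇒ V=13.1337 continue | (k=3,j=2): S=93.4084, (K−S)⁺=0.0000, hold=3.2514 ⇒ V=3.2514 continue | (k=3,j=3): S=120.9127, (K−S)⁺=0.0000, hold=0.2138 ⇒ V=0.2138 continue  boundary S*=55.7461
step 2: (k=2,j=0): S=63.4245, (K−S)⁺=20.5055, hold=20.3620 ⇒ V=20.5055 exercise | (k=2,j=1): S=82.1000, (K−S)⁺=1.8300, hold=8.0507 ⇒ V=8.0507 continue | (k=2,j=2): S=106.2745, (K−S)⁺=0.0000, hold=1.6968 ⇒ V=1.6968 continue  boundary S*=63.4245
step 1: (k=1,j=0): S=72.1606, (K−S)⁺=11.7694, hold=14.0602 ⇒ V=14.0602 continue | (k=1,j=1): S=93.4084, (K−S)⁺=0.0000, hold=4.7863 ⇒ V=4.7863 continue  boundary S*=-
step 0: (k=0,j=0): S=82.1000, (K−S)⁺=1.8300, hold=9.2730 ⇒ V=9.2730 continue  boundary S*=-

price = 9.2730
boundary = - - 63.4245 55.7461 63.4245 72.1606
tree:
9.2730
14.0602 4.7863
20.5055 8.0507 1.6968
28.1839 13.1337 3.2514 0.2138
34.9328 20.5055 6.2023 0.4374 0.0000
40.8646 28.1839 11.7694 0.8947 0.0000 0.0000
46.0783 34.9328 20.5055 1.8300 0.0000 0.0000 0.0000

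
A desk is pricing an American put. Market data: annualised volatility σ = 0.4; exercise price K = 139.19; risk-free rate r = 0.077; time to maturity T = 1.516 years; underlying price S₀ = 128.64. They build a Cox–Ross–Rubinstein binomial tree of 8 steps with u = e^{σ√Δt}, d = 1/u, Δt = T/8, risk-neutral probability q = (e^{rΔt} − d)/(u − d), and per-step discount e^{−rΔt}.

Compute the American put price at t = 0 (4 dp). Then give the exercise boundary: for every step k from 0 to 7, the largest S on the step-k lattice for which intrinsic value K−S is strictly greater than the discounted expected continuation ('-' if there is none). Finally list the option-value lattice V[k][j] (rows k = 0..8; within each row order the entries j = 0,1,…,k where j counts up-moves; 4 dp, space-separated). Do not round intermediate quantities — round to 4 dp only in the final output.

price = 25.1418
boundary = - - 90.8096 76.2974 90.8096 76.2974 90.8096 108.0821
tree:
25.1418
35.4263 15.5397
48.3804 23.4423 8.0499
62.8926 34.2977 13.2159 3.0915
75.0856 48.3804 21.1455 5.6306 0.6291
85.3301 62.8926 32.7198 10.1282 1.2731 0.0000
93.9374 75.0856 48.3804 17.9340 2.5763 0.0000 0.0000
101.1692 85.3301 62.8926 31.1079 5.2134 0.0000 0.0000 0.0000
107.2453 93.9374 75.0856 48.3804 10.5500 0.0000 0.0000 0.0000 0.0000

Δt=0.18950, u=1.19021, d=0.84019, q=0.49857, disc=e^(-rΔt)=0.98551
k=8 terminal: V=max(K-S,0) → 107.2453 93.9374 75.0856 48.3804 10.5500 0.0000 0.0000 0.0000 0.0000
k=7: j=0 S=38.0208 intr=101.1692 cont=99.1530 V=101.1692[EX]; j=1 S=53.8599 intr=85.3301 cont=83.3139 V=85.3301[EX]; j=2 S=76.2974 intr=62.8926 cont=60.8764 V=62.8926[EX]; j=3 S=108.0821 intr=31.1079 cont=29.0916 V=31.1079[EX]; j=4 S=153.1081 intr=0.0000 cont=5.2134 V=5.2134[hold]; j=5 S=216.8914 intr=0.0000 cont=0.0000 V=0.0000[hold]; j=6 S=307.2463 intr=0.0000 cont=0.0000 V=0.0000[hold]; j=7 S=435.2421 intr=0.0000 cont=0.0000 V=0.0000[hold]  S*(7)=108.0821
k=6: j=0 S=45.2526 intr=93.9374 cont=91.9212 V=93.9374[EX]; j=1 S=64.1044 intr=75.0856 cont=73.0694 V=75.0856[EX]; j=2 S=90.8096 intr=48.3804 cont=46.3642 V=48.3804[EX]; j=3 S=128.6400 intr=10.5500 cont=17.9340 V=17.9340[hold]; j=4 S=182.2302 intr=0.0000 cont=2.5763 V=2.5763[hold]; j=5 S=258.1455 intr=0.0000 cont=0.0000 V=0.0000[hold]; j=6 S=365.6864 intr=0.0000 cont=0.0000 V=0.0000[hold]  S*(6)=90.8096
k=5: j=0 S=53.8599 intr=85.3301 cont=83.3139 V=85.3301[EX]; j=1 S=76.2974 intr=62.8926 cont=60.8764 V=62.8926[EX]; j=2 S=108.0821 intr=31.1079 cont=32.7198 V=32.7198[hold]; j=3 S=153.1081 intr=0.0000 cont=10.1282 V=10.1282[hold]; j=4 S=216.8914 intr=0.0000 cont=1.2731 V=1.2731[hold]; j=5 S=307.2463 intr=0.0000 cont=0.0000 V=0.0000[hold]  S*(5)=76.2974
k=4: j=0 S=64.1044 intr=75.0856 cont=73.0694 V=75.0856[EX]; j=1 S=90.8096 intr=48.3804 cont=47.1562 V=48.3804[EX]; j=2 S=128.6400 intr=10.5500 cont=21.1455 V=21.1455[hold]; j=3 S=182.2302 intr=0.0000 cont=5.6306 V=5.6306[hold]; j=4 S=258.1455 intr=0.0000 cont=0.6291 V=0.6291[hold]  S*(4)=90.8096
k=3: j=0 S=76.2974 intr=62.8926 cont=60.8764 V=62.8926[EX]; j=1 S=108.0821 intr=31.1079 cont=34.2977 V=34.2977[hold]; j=2 S=153.1081 intr=0.0000 cont=13.2159 V=13.2159[hold]; j=3 S=216.8914 intr=0.0000 cont=3.0915 V=3.0915[hold]  S*(3)=76.2974
k=2: j=0 S=90.8096 intr=48.3804 cont=47.9315 V=48.3804[EX]; j=1 S=128.6400 intr=10.5500 cont=23.4423 V=23.4423[hold]; j=2 S=182.2302 intr=0.0000 cont=8.0499 V=8.0499[hold]  S*(2)=90.8096
k=1: j=0 S=108.0821 intr=31.1079 cont=35.4263 V=35.4263[hold]; j=1 S=153.1081 intr=0.0000 cont=15.5397 V=15.5397[hold]  S*(1)=-
k=0: j=0 S=128.6400 intr=10.5500 cont=25.1418 V=25.1418[hold]  S*(0)=-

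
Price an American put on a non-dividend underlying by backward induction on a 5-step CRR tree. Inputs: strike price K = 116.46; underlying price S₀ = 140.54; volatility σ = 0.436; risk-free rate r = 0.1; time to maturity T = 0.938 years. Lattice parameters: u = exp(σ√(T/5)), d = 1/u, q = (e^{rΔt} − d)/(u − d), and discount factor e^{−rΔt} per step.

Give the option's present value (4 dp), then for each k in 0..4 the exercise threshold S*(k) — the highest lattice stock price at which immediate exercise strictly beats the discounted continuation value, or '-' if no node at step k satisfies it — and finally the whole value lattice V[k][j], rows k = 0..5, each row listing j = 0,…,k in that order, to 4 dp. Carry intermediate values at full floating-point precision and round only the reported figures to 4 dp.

price = 7.7454
boundary = - - - 79.7551 96.3324
tree:
7.7454
13.4888 2.3570
22.7704 4.8176 0.0122
36.7049 9.8472 0.0249 0.0000
50.4295 20.1276 0.0511 0.0000 0.0000
61.7923 36.7049 0.1047 0.0000 0.0000 0.0000

params: Δt=0.18760 u=1.20785 d=0.82792 q=0.50277 e^(-rΔt)=0.98141
t_5 payoffs: 61.7923 36.7049 0.1047 0.0000 0.0000 0.0000
t_4: node(4,0) S=66.0305 payoff=50.4295 vs cont=48.2651 → 50.4295 [stop]  node(4,1) S=96.3324 payoff=20.1276 vs cont=17.9632 → 20.1276 [stop]  node(4,2) S=140.5400 payoff=0.0000 vs cont=0.0511 → 0.0511 [wait]  node(4,3) S=205.0348 payoff=0.0000 vs cont=0.0000 → 0.0000 [wait]  node(4,4) S=299.1268 payoff=0.0000 vs cont=0.0000 → 0.0000 [wait]  ⇒ S*(4)=96.3324
t_3: node(3,0) S=79.7551 payoff=36.7049 vs cont=34.5405 → 36.7049 [stop]  node(3,1) S=116.3553 payoff=0.1047 vs cont=9.8472 → 9.8472 [wait]  node(3,2) S=169.7516 payoff=0.0000 vs cont=0.0249 → 0.0249 [wait]  node(3,3) S=247.6518 payoff=0.0000 vs cont=0.0000 → 0.0000 [wait]  ⇒ S*(3)=79.7551
t_2: node(2,0) S=96.3324 payoff=20.1276 vs cont=22.7704 → 22.7704 [wait]  node(2,1) S=140.5400 payoff=0.0000 vs cont=4.8176 → 4.8176 [wait]  node(2,2) S=205.0348 payoff=0.0000 vs cont=0.0122 → 0.0122 [wait]  ⇒ S*(2)=-
t_1: node(1,0) S=116.3553 payoff=0.1047 vs cont=13.4888 → 13.4888 [wait]  node(1,1) S=169.7516 payoff=0.0000 vs cont=2.3570 → 2.3570 [wait]  ⇒ S*(1)=-
t_0: node(0,0) S=140.5400 payoff=0.0000 vs cont=7.7454 → 7.7454 [wait]  ⇒ S*(0)=-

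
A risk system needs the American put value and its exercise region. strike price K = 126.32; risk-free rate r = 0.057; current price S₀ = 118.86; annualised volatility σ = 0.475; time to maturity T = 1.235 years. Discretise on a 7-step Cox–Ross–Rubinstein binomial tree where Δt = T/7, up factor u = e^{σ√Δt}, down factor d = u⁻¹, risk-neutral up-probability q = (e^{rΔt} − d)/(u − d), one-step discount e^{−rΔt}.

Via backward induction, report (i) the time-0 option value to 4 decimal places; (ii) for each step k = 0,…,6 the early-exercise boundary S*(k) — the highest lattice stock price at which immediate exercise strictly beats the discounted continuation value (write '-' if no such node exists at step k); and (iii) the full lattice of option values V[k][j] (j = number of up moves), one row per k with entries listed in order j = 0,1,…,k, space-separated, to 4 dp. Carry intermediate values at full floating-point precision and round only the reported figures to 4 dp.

Δt=0.17643, u=1.22081, d=0.81913, q=0.47545, disc=e^(-rΔt)=0.98999
k=7 terminal: V=max(K-S,0) → 96.9100 82.4879 60.9935 28.9586 0.0000 0.0000 0.0000 0.0000
k=6: j=0 S=35.9040 intr=90.4160 cont=89.1520 V=90.4160[EX]; j=1 S=53.5107 intr=72.8093 cont=71.5453 V=72.8093[EX]; j=2 S=79.7514 intr=46.5686 cont=45.3047 V=46.5686[EX]; j=3 S=118.8600 intr=7.4600 cont=15.0383 V=15.0383[hold]; j=4 S=177.1468 intr=0.0000 cont=0.0000 V=0.0000[hold]; j=5 S=264.0163 intr=0.0000 cont=0.0000 V=0.0000[hold]; j=6 S=393.4851 intr=0.0000 cont=0.0000 V=0.0000[hold]  S*(6)=79.7514
k=5: j=0 S=43.8321 intr=82.4879 cont=81.2240 V=82.4879[EX]; j=1 S=65.3265 intr=60.9935 cont=59.7295 V=60.9935[EX]; j=2 S=97.3614 intr=28.9586 cont=31.2616 V=31.2616[hold]; j=3 S=145.1057 intr=0.0000 cont=7.8094 V=7.8094[hold]; j=4 S=216.2629 intr=0.0000 cont=0.0000 V=0.0000[hold]; j=5 S=322.3143 intr=0.0000 cont=0.0000 V=0.0000[hold]  S*(5)=65.3265
k=4: j=0 S=53.5107 intr=72.8093 cont=71.5453 V=72.8093[EX]; j=1 S=79.7514 intr=46.5686 cont=46.3887 V=46.5686[EX]; j=2 S=118.8600 intr=7.4600 cont=19.9101 V=19.9101[hold]; j=3 S=177.1468 intr=0.0000 cont=4.0555 V=4.0555[hold]; j=4 S=264.0163 intr=0.0000 cont=0.0000 V=0.0000[hold]  S*(4)=79.7514
k=3: j=0 S=65.3265 intr=60.9935 cont=59.7295 V=60.9935[EX]; j=1 S=97.3614 intr=28.9586 cont=33.5547 V=33.5547[hold]; j=2 S=145.1057 intr=0.0000 cont=12.2483 V=12.2483[hold]; j=3 S=216.2629 intr=0.0000 cont=2.1060 V=2.1060[hold]  S*(3)=65.3265
k=2: j=0 S=79.7514 intr=46.5686 cont=47.4680 V=47.4680[hold]; j=1 S=118.8600 intr=7.4600 cont=23.1902 V=23.1902[hold]; j=2 S=177.1468 intr=0.0000 cont=7.3518 V=7.3518[hold]  S*(2)=-
k=1: j=0 S=97.3614 intr=28.9586 cont=35.5657 V=35.5657[hold]; j=1 S=145.1057 intr=0.0000 cont=15.5032 V=15.5032[hold]  S*(1)=-
k=0: j=0 S=118.8600 intr=7.4600 cont=25.7666 V=25.7666[hold]  S*(0)=-

price = 25.7666
boundary = - - - 65.3265 79.7514 65.3265 79.7514
tree:
25.7666
35.5657 15.5032
47.4680 23.1902 7.3518
60.9935 33.5547 12.2483 2.1060
72.8093 46.5686 19.9101 4.0555 0.0000
82.4879 60.9935 31.2616 7.8094 0.0000 0.0000
90.4160 72.8093 46.5686 15.0383 0.0000 0.0000 0.0000
96.9100 82.4879 60.9935 28.9586 0.0000 0.0000 0.0000 0.0000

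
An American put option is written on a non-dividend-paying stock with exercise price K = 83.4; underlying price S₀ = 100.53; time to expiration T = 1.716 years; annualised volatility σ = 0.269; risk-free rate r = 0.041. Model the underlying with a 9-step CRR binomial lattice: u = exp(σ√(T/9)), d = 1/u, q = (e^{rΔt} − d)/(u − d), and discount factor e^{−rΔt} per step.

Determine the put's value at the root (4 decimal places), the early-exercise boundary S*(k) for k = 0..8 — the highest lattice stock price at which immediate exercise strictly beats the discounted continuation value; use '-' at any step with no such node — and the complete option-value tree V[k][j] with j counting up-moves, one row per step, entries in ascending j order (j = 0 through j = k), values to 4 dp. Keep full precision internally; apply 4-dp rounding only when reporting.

price = 4.5048
boundary = - - - - - 55.8772 62.8416 55.8772 62.8416
tree:
4.5048
6.8894 2.2282
10.2601 3.6794 0.8346
14.8123 5.9399 1.5121 0.1808
20.6207 9.3268 2.6993 0.3674 0.0000
27.5228 14.1492 4.7262 0.7465 0.0000 0.0000
33.7153 20.5584 8.0620 1.5169 0.0000 0.0000 0.0000
39.2216 27.5228 13.2496 3.0823 0.0000 0.0000 0.0000 0.0000
44.1176 33.7153 20.5584 6.2630 0.0000 0.0000 0.0000 0.0000 0.0000
48.4710 39.2216 27.5228 12.7261 0.0000 0.0000 0.0000 0.0000 0.0000 0.0000

params: Δt=0.19067 u=1.12464 d=0.88918 q=0.50400 e^(-rΔt)=0.99221
t_9 payoffs: 48.4710 39.2216 27.5228 12.7261 0.0000 0.0000 0.0000 0.0000 0.0000 0.0000
t_8: node(8,0) S=39.2824 payoff=44.1176 vs cont=43.4682 → 44.1176 [stop]  node(8,1) S=49.6847 payoff=33.7153 vs cont=33.0659 → 33.7153 [stop]  node(8,2) S=62.8416 payoff=20.5584 vs cont=19.9090 → 20.5584 [stop]  node(8,3) S=79.4825 payoff=3.9175 vs cont=6.2630 → 6.2630 [wait]  node(8,4) S=100.5300 payoff=0.0000 vs cont=0.0000 → 0.0000 [wait]  node(8,5) S=127.1511 payoff=0.0000 vs cont=0.0000 → 0.0000 [wait]  node(8,6) S=160.8216 payoff=0.0000 vs cont=0.0000 → 0.0000 [wait]  node(8,7) S=203.4084 payoff=0.0000 vs cont=0.0000 → 0.0000 [wait]  node(8,8) S=257.2724 payoff=0.0000 vs cont=0.0000 → 0.0000 [wait]  ⇒ S*(8)=62.8416
t_7: node(7,0) S=44.1784 payoff=39.2216 vs cont=38.5721 → 39.2216 [stop]  node(7,1) S=55.8772 payoff=27.5228 vs cont=26.8734 → 27.5228 [stop]  node(7,2) S=70.6739 payoff=12.7261 vs cont=13.2496 → 13.2496 [wait]  node(7,3) S=89.3889 payoff=0.0000 vs cont=3.0823 → 3.0823 [wait]  node(7,4) S=113.0597 payoff=0.0000 vs cont=0.0000 → 0.0000 [wait]  node(7,5) S=142.9988 payoff=0.0000 vs cont=0.0000 → 0.0000 [wait]  node(7,6) S=180.8659 payoff=0.0000 vs cont=0.0000 → 0.0000 [wait]  node(7,7) S=228.7605 payoff=0.0000 vs cont=0.0000 → 0.0000 [wait]  ⇒ S*(7)=55.8772
t_6: node(6,0) S=49.6847 payoff=33.7153 vs cont=33.0659 → 33.7153 [stop]  node(6,1) S=62.8416 payoff=20.5584 vs cont=20.1708 → 20.5584 [stop]  node(6,2) S=79.4825 payoff=3.9175 vs cont=8.0620 → 8.0620 [wait]  node(6,3) S=100.5300 payoff=0.0000 vs cont=1.5169 → 1.5169 [wait]  node(6,4) S=127.1511 payoff=0.0000 vs cont=0.0000 → 0.0000 [wait]  node(6,5) S=160.8216 payoff=0.0000 vs cont=0.0000 → 0.0000 [wait]  node(6,6) S=203.4084 payoff=0.0000 vs cont=0.0000 → 0.0000 [wait]  ⇒ S*(6)=62.8416
t_5: node(5,0) S=55.8772 payoff=27.5228 vs cont=26.8734 → 27.5228 [stop]  node(5,1) S=70.6739 payoff=12.7261 vs cont=14.1492 → 14.1492 [wait]  node(5,2) S=89.3889 payoff=0.0000 vs cont=4.7262 → 4.7262 [wait]  node(5,3) S=113.0597 payoff=0.0000 vs cont=0.7465 → 0.7465 [wait]  node(5,4) S=142.9988 payoff=0.0000 vs cont=0.0000 → 0.0000 [wait]  node(5,5) S=180.8659 payoff=0.0000 vs cont=0.0000 → 0.0000 [wait]  ⇒ S*(5)=55.8772
t_4: node(4,0) S=62.8416 payoff=20.5584 vs cont=20.6207 → 20.6207 [wait]  node(4,1) S=79.4825 payoff=3.9175 vs cont=9.3268 → 9.3268 [wait]  node(4,2) S=100.5300 payoff=0.0000 vs cont=2.6993 → 2.6993 [wait]  node(4,3) S=127.1511 payoff=0.0000 vs cont=0.3674 → 0.3674 [wait]  node(4,4) S=160.8216 payoff=0.0000 vs cont=0.0000 → 0.0000 [wait]  ⇒ S*(4)=-
t_3: node(3,0) S=70.6739 payoff=12.7261 vs cont=14.8123 → 14.8123 [wait]  node(3,1) S=89.3889 payoff=0.0000 vs cont=5.9399 → 5.9399 [wait]  node(3,2) S=113.0597 payoff=0.0000 vs cont=1.5121 → 1.5121 [wait]  node(3,3) S=142.9988 payoff=0.0000 vs cont=0.1808 → 0.1808 [wait]  ⇒ S*(3)=-
t_2: node(2,0) S=79.4825 payoff=3.9175 vs cont=10.2601 → 10.2601 [wait]  node(2,1) S=100.5300 payoff=0.0000 vs cont=3.6794 → 3.6794 [wait]  node(2,2) S=127.1511 payoff=0.0000 vs cont=0.8346 → 0.8346 [wait]  ⇒ S*(2)=-
t_1: node(1,0) S=89.3889 payoff=0.0000 vs cont=6.8894 → 6.8894 [wait]  node(1,1) S=113.0597 payoff=0.0000 vs cont=2.2282 → 2.2282 [wait]  ⇒ S*(1)=-
t_0: node(0,0) S=100.5300 payoff=0.0000 vs cont=4.5048 → 4.5048 [wait]  ⇒ S*(0)=-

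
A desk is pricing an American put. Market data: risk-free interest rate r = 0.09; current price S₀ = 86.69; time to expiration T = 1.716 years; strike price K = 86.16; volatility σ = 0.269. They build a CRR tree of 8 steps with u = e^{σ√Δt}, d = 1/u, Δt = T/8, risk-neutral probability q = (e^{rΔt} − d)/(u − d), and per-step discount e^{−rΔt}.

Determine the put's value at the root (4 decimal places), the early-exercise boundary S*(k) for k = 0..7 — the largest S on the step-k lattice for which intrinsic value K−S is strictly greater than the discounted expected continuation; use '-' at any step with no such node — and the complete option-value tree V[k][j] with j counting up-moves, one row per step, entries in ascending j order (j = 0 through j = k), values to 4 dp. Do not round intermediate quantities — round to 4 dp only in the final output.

price = 7.2772
boundary = - - 67.5703 59.6553 67.5703 59.6553 67.5703 76.5354
tree:
7.2772
11.8225 3.7712
18.5897 6.6379 1.5308
26.5047 11.3254 2.9913 0.3754
33.4925 18.5897 5.7111 0.8448 0.0000
39.6618 26.5047 10.5562 1.9009 0.0000 0.0000
45.1085 33.4925 18.5897 4.2773 0.0000 0.0000 0.0000
49.9171 39.6618 26.5047 9.6246 0.0000 0.0000 0.0000 0.0000
54.1625 45.1085 33.4925 18.5897 0.0000 0.0000 0.0000 0.0000 0.0000

Δt=0.21450, u=1.13268, d=0.88286, q=0.54692, disc=e^(-rΔt)=0.98088
k=8 terminal: V=max(K-S,0) → 54.1625 45.1085 33.4925 18.5897 0.0000 0.0000 0.0000 0.0000 0.0000
k=7: j=0 S=36.2429 intr=49.9171 cont=48.2697 V=49.9171[EX]; j=1 S=46.4982 intr=39.6618 cont=38.0144 V=39.6618[EX]; j=2 S=59.6553 intr=26.5047 cont=24.8573 V=26.5047[EX]; j=3 S=76.5354 intr=9.6246 cont=8.2616 V=9.6246[EX]; j=4 S=98.1919 intr=0.0000 cont=0.0000 V=0.0000[hold]; j=5 S=125.9763 intr=0.0000 cont=0.0000 V=0.0000[hold]; j=6 S=161.6226 intr=0.0000 cont=0.0000 V=0.0000[hold]; j=7 S=207.3553 intr=0.0000 cont=0.0000 V=0.0000[hold]  S*(7)=76.5354
k=6: j=0 S=41.0515 intr=45.1085 cont=43.4611 V=45.1085[EX]; j=1 S=52.6675 intr=33.4925 cont=31.8451 V=33.4925[EX]; j=2 S=67.5703 intr=18.5897 cont=16.9423 V=18.5897[EX]; j=3 S=86.6900 intr=0.0000 cont=4.2773 V=4.2773[hold]; j=4 S=111.2198 intr=0.0000 cont=0.0000 V=0.0000[hold]; j=5 S=142.6906 intr=0.0000 cont=0.0000 V=0.0000[hold]; j=6 S=183.0664 intr=0.0000 cont=0.0000 V=0.0000[hold]  S*(6)=67.5703
k=5: j=0 S=46.4982 intr=39.6618 cont=38.0144 V=39.6618[EX]; j=1 S=59.6553 intr=26.5047 cont=24.8573 V=26.5047[EX]; j=2 S=76.5354 intr=9.6246 cont=10.5562 V=10.5562[hold]; j=3 S=98.1919 intr=0.0000 cont=1.9009 V=1.9009[hold]; j=4 S=125.9763 intr=0.0000 cont=0.0000 V=0.0000[hold]; j=5 S=161.6226 intr=0.0000 cont=0.0000 V=0.0000[hold]  S*(5)=59.6553
k=4: j=0 S=52.6675 intr=33.4925 cont=31.8451 V=33.4925[EX]; j=1 S=67.5703 intr=18.5897 cont=17.4421 V=18.5897[EX]; j=2 S=86.6900 intr=0.0000 cont=5.7111 V=5.7111[hold]; j=3 S=111.2198 intr=0.0000 cont=0.8448 V=0.8448[hold]; j=4 S=142.6906 intr=0.0000 cont=0.0000 V=0.0000[hold]  S*(4)=67.5703
k=3: j=0 S=59.6553 intr=26.5047 cont=24.8573 V=26.5047[EX]; j=1 S=76.5354 intr=9.6246 cont=11.3254 V=11.3254[hold]; j=2 S=98.1919 intr=0.0000 cont=2.9913 V=2.9913[hold]; j=3 S=125.9763 intr=0.0000 cont=0.3754 V=0.3754[hold]  S*(3)=59.6553
k=2: j=0 S=67.5703 intr=18.5897 cont=17.8547 V=18.5897[EX]; j=1 S=86.6900 intr=0.0000 cont=6.6379 V=6.6379[hold]; j=2 S=111.2198 intr=0.0000 cont=1.5308 V=1.5308[hold]  S*(2)=67.5703
k=1: j=0 S=76.5354 intr=9.6246 cont=11.8225 V=11.8225[hold]; j=1 S=98.1919 intr=0.0000 cont=3.7712 V=3.7712[hold]  S*(1)=-
k=0: j=0 S=86.6900 intr=0.0000 cont=7.2772 V=7.2772[hold]  S*(0)=-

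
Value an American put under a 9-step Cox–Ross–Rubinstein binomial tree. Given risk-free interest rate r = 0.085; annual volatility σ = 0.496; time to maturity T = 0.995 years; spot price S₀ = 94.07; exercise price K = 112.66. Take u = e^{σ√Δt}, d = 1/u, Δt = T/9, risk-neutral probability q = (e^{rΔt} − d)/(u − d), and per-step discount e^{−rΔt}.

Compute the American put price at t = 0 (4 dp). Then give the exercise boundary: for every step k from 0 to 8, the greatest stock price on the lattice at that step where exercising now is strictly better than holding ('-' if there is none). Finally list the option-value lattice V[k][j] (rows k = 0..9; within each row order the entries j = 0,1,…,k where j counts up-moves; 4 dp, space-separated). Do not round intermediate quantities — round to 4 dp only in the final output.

price = 26.2676
boundary = - - 67.6400 57.3562 67.6400 57.3562 67.6400 79.7678 94.0700
tree:
26.2676
34.9157 17.6796
45.0200 24.9637 10.3602
55.3038 34.1391 15.7959 4.8431
64.0241 45.0200 23.3552 8.1505 1.4579
71.4186 55.3038 33.2271 13.4236 2.7618 0.1146
77.6889 64.0241 45.0200 21.4663 5.2237 0.2257 0.0000
83.0058 71.4186 55.3038 32.8922 9.8634 0.4445 0.0000 0.0000
87.5144 77.6889 64.0241 45.0200 18.5900 0.8752 0.0000 0.0000 0.0000
91.3375 83.0058 71.4186 55.3038 32.8922 1.7234 0.0000 0.0000 0.0000 0.0000

params: Δt=0.11056 u=1.17930 d=0.84796 q=0.48736 e^(-rΔt)=0.99065
t_9 payoffs: 91.3375 83.0058 71.4186 55.3038 32.8922 1.7234 0.0000 0.0000 0.0000 0.0000
t_8: node(8,0) S=25.1456 payoff=87.5144 vs cont=86.4607 → 87.5144 [stop]  node(8,1) S=34.9711 payoff=77.6889 vs cont=76.6352 → 77.6889 [stop]  node(8,2) S=48.6359 payoff=64.0241 vs cont=62.9704 → 64.0241 [stop]  node(8,3) S=67.6400 payoff=45.0200 vs cont=43.9662 → 45.0200 [stop]  node(8,4) S=94.0700 payoff=18.5900 vs cont=17.5363 → 18.5900 [stop]  node(8,5) S=130.8273 payoff=0.0000 vs cont=0.8752 → 0.8752 [wait]  node(8,6) S=181.9473 payoff=0.0000 vs cont=0.0000 → 0.0000 [wait]  node(8,7) S=253.0422 payoff=0.0000 vs cont=0.0000 → 0.0000 [wait]  node(8,8) S=351.9169 payoff=0.0000 vs cont=0.0000 → 0.0000 [wait]  ⇒ S*(8)=94.0700
t_7: node(7,0) S=29.6542 payoff=83.0058 vs cont=81.9521 → 83.0058 [stop]  node(7,1) S=41.2414 payoff=71.4186 vs cont=70.3649 → 71.4186 [stop]  node(7,2) S=57.3562 payoff=55.3038 vs cont=54.2501 → 55.3038 [stop]  node(7,3) S=79.7678 payoff=32.8922 vs cont=31.8385 → 32.8922 [stop]  node(7,4) S=110.9366 payoff=1.7234 vs cont=9.8634 → 9.8634 [wait]  node(7,5) S=154.2844 payoff=0.0000 vs cont=0.4445 → 0.4445 [wait]  node(7,6) S=214.5701 payoff=0.0000 vs cont=0.0000 → 0.0000 [wait]  node(7,7) S=298.4121 payoff=0.0000 vs cont=0.0000 → 0.0000 [wait]  ⇒ S*(7)=79.7678
t_6: node(6,0) S=34.9711 payoff=77.6889 vs cont=76.6352 → 77.6889 [stop]  node(6,1) S=48.6359 payoff=64.0241 vs cont=62.9704 → 64.0241 [stop]  node(6,2) S=67.6400 payoff=45.0200 vs cont=43.9662 → 45.0200 [stop]  node(6,3) S=94.0700 payoff=18.5900 vs cont=21.4663 → 21.4663 [wait]  node(6,4) S=130.8273 payoff=0.0000 vs cont=5.2237 → 5.2237 [wait]  node(6,5) S=181.9473 payoff=0.0000 vs cont=0.2257 → 0.2257 [wait]  node(6,6) S=253.0422 payoff=0.0000 vs cont=0.0000 → 0.0000 [wait]  ⇒ S*(6)=67.6400
t_5: node(5,0) S=41.2414 payoff=71.4186 vs cont=70.3649 → 71.4186 [stop]  node(5,1) S=57.3562 payoff=55.3038 vs cont=54.2501 → 55.3038 [stop]  node(5,2) S=79.7678 payoff=32.8922 vs cont=33.2271 → 33.2271 [wait]  node(5,3) S=110.9366 payoff=1.7234 vs cont=13.4236 → 13.4236 [wait]  node(5,4) S=154.2844 payoff=0.0000 vs cont=2.7618 → 2.7618 [wait]  node(5,5) S=214.5701 payoff=0.0000 vs cont=0.1146 → 0.1146 [wait]  ⇒ S*(5)=57.3562
t_4: node(4,0) S=48.6359 payoff=64.0241 vs cont=62.9704 → 64.0241 [stop]  node(4,1) S=67.6400 payoff=45.0200 vs cont=44.1279 → 45.0200 [stop]  node(4,2) S=94.0700 payoff=18.5900 vs cont=23.3552 → 23.3552 [wait]  node(4,3) S=130.8273 payoff=0.0000 vs cont=8.1505 → 8.1505 [wait]  node(4,4) S=181.9473 payoff=0.0000 vs cont=1.4579 → 1.4579 [wait]  ⇒ S*(4)=67.6400
t_3: node(3,0) S=57.3562 payoff=55.3038 vs cont=54.2501 → 55.3038 [stop]  node(3,1) S=79.7678 payoff=32.8922 vs cont=34.1391 → 34.1391 [wait]  node(3,2) S=110.9366 payoff=1.7234 vs cont=15.7959 → 15.7959 [wait]  node(3,3) S=154.2844 payoff=0.0000 vs cont=4.8431 → 4.8431 [wait]  ⇒ S*(3)=57.3562
t_2: node(2,0) S=67.6400 payoff=45.0200 vs cont=44.5682 → 45.0200 [stop]  node(2,1) S=94.0700 payoff=18.5900 vs cont=24.9637 → 24.9637 [wait]  node(2,2) S=130.8273 payoff=0.0000 vs cont=10.3602 → 10.3602 [wait]  ⇒ S*(2)=67.6400
t_1: node(1,0) S=79.7678 payoff=32.8922 vs cont=34.9157 → 34.9157 [wait]  node(1,1) S=110.9366 payoff=1.7234 vs cont=17.6796 → 17.6796 [wait]  ⇒ S*(1)=-
t_0: node(0,0) S=94.0700 payoff=18.5900 vs cont=26.2676 → 26.2676 [wait]  ⇒ S*(0)=-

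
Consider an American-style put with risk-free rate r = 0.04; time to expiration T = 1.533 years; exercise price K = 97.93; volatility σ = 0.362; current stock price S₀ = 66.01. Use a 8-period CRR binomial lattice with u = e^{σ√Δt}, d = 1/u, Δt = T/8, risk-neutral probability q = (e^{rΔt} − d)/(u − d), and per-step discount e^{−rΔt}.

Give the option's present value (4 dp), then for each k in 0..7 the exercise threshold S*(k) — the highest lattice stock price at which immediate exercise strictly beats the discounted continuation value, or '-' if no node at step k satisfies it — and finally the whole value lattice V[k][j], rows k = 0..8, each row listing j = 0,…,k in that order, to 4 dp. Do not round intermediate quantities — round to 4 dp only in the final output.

Δt=0.19162  u=1.17171  d=0.85345  q=0.48464  discount=0.99236
step 8 (expiry): payoffs max(K−S,0) = 79.3501 72.4215 62.9091 49.8496 31.9200 7.3044 0.0000 0.0000 0.0000
step 7: (k=7,j=0): S=21.7703, (K−S)⁺=76.1597, hold=75.4119 ⇒ V=76.1597 exercise | (k=7,j=1): S=29.8887, (K−S)⁺=68.0413, hold=67.2936 ⇒ V=68.0413 exercise | (k=7,j=2): S=41.0344, (K−S)⁺=56.8956, hold=56.1479 ⇒ V=56.8956 exercise | (k=7,j=3): S=56.3364, (K−S)⁺=41.5936, hold=40.8458 ⇒ V=41.5936 exercise | (k=7,j=4): S=77.3447, (K−S)⁺=20.5853, hold=19.8376 ⇒ V=20.5853 exercise | (k=7,j=5): S=106.1871, (K−S)⁺=0.0000, hold=3.7356 ⇒ V=3.7356 continue | (k=7,j=6): S=145.7851, (K−S)⁺=0.0000, hold=0.0000 ⇒ V=0.0000 continue | (k=7,j=7): S=200.1495, (K−S)⁺=0.0000, hold=0.0000 ⇒ V=0.0000 continue  boundary S*=77.3447
step 6: (k=6,j=0): S=25.5085, (K−S)⁺=72.4215, hold=71.6737 ⇒ V=72.4215 exercise | (k=6,j=1): S=35.0209, (K−S)⁺=62.9091, hold=62.1614 ⇒ V=62.9091 exercise | (k=6,j=2): S=48.0804, (K−S)⁺=49.8496, hold=49.1018 ⇒ V=49.8496 exercise | (k=6,j=3): S=66.0100, (K−S)⁺=31.9200, hold=31.1722 ⇒ V=31.9200 exercise | (k=6,j=4): S=90.6256, (K−S)⁺=7.3044, hold=12.3244 ⇒ V=12.3244 continue | (k=6,j=5): S=124.4206, (K−S)⁺=0.0000, hold=1.9105 ⇒ V=1.9105 continue | (k=6,j=6): S=170.8181, (K−S)⁺=0.0000, hold=0.0000 ⇒ V=0.0000 continue  boundary S*=66.0100
step 5: (k=5,j=0): S=29.8887, (K−S)⁺=68.0413, hold=67.2936 ⇒ V=68.0413 exercise | (k=5,j=1): S=41.0344, (K−S)⁺=56.8956, hold=56.1479 ⇒ V=56.8956 exercise | (k=5,j=2): S=56.3364, (K−S)⁺=41.5936, hold=40.8458 ⇒ V=41.5936 exercise | (k=5,j=3): S=77.3447, (K−S)⁺=20.5853, hold=22.2519 ⇒ V=22.2519 continue | (k=5,j=4): S=106.1871, (K−S)⁺=0.0000, hold=7.2218 ⇒ V=7.2218 continue | (k=5,j=5): S=145.7851, (K−S)⁺=0.0000, hold=0.9771 ⇒ V=0.9771 continue  boundary S*=56.3364
step 4: (k=4,j=0): S=35.0209, (K−S)⁺=62.9091, hold=62.1614 ⇒ V=62.9091 exercise | (k=4,j=1): S=48.0804, (K−S)⁺=49.8496, hold=49.1018 ⇒ V=49.8496 exercise | (k=4,j=2): S=66.0100, (K−S)⁺=31.9200, hold=31.9738 ⇒ V=31.9738 continue | (k=4,j=3): S=90.6256, (K−S)⁺=7.3044, hold=14.8534 ⇒ V=14.8534 continue | (k=4,j=4): S=124.4206, (K−S)⁺=0.0000, hold=4.1633 ⇒ V=4.1633 continue  boundary S*=48.0804
step 3: (k=3,j=0): S=41.0344, (K−S)⁺=56.8956, hold=56.1479 ⇒ V=56.8956 exercise | (k=3,j=1): S=56.3364, (K−S)⁺=41.5936, hold=40.8717 ⇒ V=41.5936 exercise | (k=3,j=2): S=77.3447, (K−S)⁺=20.5853, hold=23.4957 ⇒ V=23.4957 continue | (k=3,j=3): S=106.1871, (K−S)⁺=0.0000, hold=9.5986 ⇒ V=9.5986 continue  boundary S*=56.3364
step 2: (k=2,j=0): S=48.0804, (K−S)⁺=49.8496, hold=49.1018 ⇒ V=49.8496 exercise | (k=2,j=1): S=66.0100, (K−S)⁺=31.9200, hold=32.5720 ⇒ V=32.5720 continue | (k=2,j=2): S=90.6256, (K−S)⁺=7.3044, hold=16.6326 ⇒ V=16.6326 continue  boundary S*=48.0804
step 1: (k=1,j=0): S=56.3364, (K−S)⁺=41.5936, hold=41.1594 ⇒ V=41.5936 exercise | (k=1,j=1): S=77.3447, (K−S)⁺=20.5853, hold=24.6573 ⇒ V=24.6573 continue  boundary S*=56.3364
step 0: (k=0,j=0): S=66.0100, (K−S)⁺=31.9200, hold=33.1306 ⇒ V=33.1306 continue  boundary S*=-

price = 33.1306
boundary = - 56.3364 48.0804 56.3364 48.0804 56.3364 66.0100 77.3447
tree:
33.1306
41.5936 24.6573
49.8496 32.5720 16.6326
56.8956 41.5936 23.4957 9.5986
62.9091 49.8496 31.9738 14.8534 4.1633
68.0413 56.8956 41.5936 22.2519 7.2218 0.9771
72.4215 62.9091 49.8496 31.9200 12.3244 1.9105 0.0000
76.1597 68.0413 56.8956 41.5936 20.5853 3.7356 0.0000 0.0000
79.3501 72.4215 62.9091 49.8496 31.9200 7.3044 0.0000 0.0000 0.0000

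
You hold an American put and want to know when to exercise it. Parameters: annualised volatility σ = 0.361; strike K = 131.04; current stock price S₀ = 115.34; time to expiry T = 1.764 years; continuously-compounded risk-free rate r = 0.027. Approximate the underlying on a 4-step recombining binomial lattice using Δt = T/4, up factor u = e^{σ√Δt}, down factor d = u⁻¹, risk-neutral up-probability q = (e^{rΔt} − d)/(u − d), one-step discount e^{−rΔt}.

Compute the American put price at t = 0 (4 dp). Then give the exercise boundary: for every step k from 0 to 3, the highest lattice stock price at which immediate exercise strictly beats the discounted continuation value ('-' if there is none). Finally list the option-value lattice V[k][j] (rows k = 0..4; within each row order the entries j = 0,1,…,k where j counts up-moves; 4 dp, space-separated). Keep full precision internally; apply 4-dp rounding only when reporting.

params: Δt=0.44100 u=1.27091 d=0.78684 q=0.46510 e^(-rΔt)=0.98816
t_4 payoffs: 86.8298 59.6313 15.7000 0.0000 0.0000
t_3: node(3,0) S=56.1871 payoff=74.8529 vs cont=73.3018 → 74.8529 [stop]  node(3,1) S=90.7540 payoff=40.2860 vs cont=38.7350 → 40.2860 [stop]  node(3,2) S=146.5866 payoff=0.0000 vs cont=8.2986 → 8.2986 [wait]  node(3,3) S=236.7681 payoff=0.0000 vs cont=0.0000 → 0.0000 [wait]  ⇒ S*(3)=90.7540
t_2: node(2,0) S=71.4087 payoff=59.6313 vs cont=58.0803 → 59.6313 [stop]  node(2,1) S=115.3400 payoff=15.7000 vs cont=25.1080 → 25.1080 [wait]  node(2,2) S=186.2982 payoff=0.0000 vs cont=4.3864 → 4.3864 [wait]  ⇒ S*(2)=71.4087
t_1: node(1,0) S=90.7540 payoff=40.2860 vs cont=43.0589 → 43.0589 [wait]  node(1,1) S=146.5866 payoff=0.0000 vs cont=15.2873 → 15.2873 [wait]  ⇒ S*(1)=-
t_0: node(0,0) S=115.3400 payoff=15.7000 vs cont=29.7856 → 29.7856 [wait]  ⇒ S*(0)=-

price = 29.7856
boundary = - - 71.4087 90.7540
tree:
29.7856
43.0589 15.2873
59.6313 25.1080 4.3864
74.8529 40.2860 8.2986 0.0000
86.8298 59.6313 15.7000 0.0000 0.0000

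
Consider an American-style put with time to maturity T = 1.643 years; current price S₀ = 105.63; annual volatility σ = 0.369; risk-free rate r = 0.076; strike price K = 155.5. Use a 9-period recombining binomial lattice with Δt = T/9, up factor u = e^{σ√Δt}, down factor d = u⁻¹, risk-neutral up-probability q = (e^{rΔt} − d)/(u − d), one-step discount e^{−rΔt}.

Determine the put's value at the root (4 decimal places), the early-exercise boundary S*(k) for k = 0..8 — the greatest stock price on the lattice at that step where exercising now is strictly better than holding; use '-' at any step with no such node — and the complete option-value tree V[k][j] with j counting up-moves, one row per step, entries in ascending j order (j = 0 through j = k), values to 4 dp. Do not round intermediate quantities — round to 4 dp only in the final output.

price = 50.0340
boundary = - 90.2227 105.6300 90.2227 105.6300 90.2227 105.6300 90.2227 105.6300
tree:
50.0340
65.2773 36.4649
78.4372 49.8700 24.3234
89.6776 65.2773 35.4448 14.0863
99.2785 78.4372 49.8700 22.2744 6.4435
107.4790 89.6776 65.2773 34.0411 11.3475 1.8110
114.4834 99.2785 78.4372 49.8700 19.4547 3.7081 0.0000
120.4661 107.4790 89.6776 65.2773 32.0953 7.5925 0.0000 0.0000
125.5762 114.4834 99.2785 78.4372 49.8700 15.5462 0.0000 0.0000 0.0000
129.9409 120.4661 107.4790 89.6776 65.2773 31.8317 0.0000 0.0000 0.0000 0.0000

Δt=0.18256  u=1.17077  d=0.85414  q=0.50479  discount=0.98622
step 9 (expiry): payoffs max(K−S,0) = 129.9409 120.4661 107.4790 89.6776 65.2773 31.8317 0.0000 0.0000 0.0000 0.0000
step 8: (k=8,j=0): S=29.9238, (K−S)⁺=125.5762, hold=123.4336 ⇒ V=125.5762 exercise | (k=8,j=1): S=41.0166, (K−S)⁺=114.4834, hold=112.3408 ⇒ V=114.4834 exercise | (k=8,j=2): S=56.2215, (K−S)⁺=99.2785, hold=97.1360 ⇒ V=99.2785 exercise | (k=8,j=3): S=77.0628, (K−S)⁺=78.4372, hold=76.2947 ⇒ V=78.4372 exercise | (k=8,j=4): S=105.6300, (K−S)⁺=49.8700, hold=47.7275 ⇒ V=49.8700 exercise | (k=8,j=5): S=144.7871, (K−S)⁺=10.7129, hold=15.5462 ⇒ V=15.5462 continue | (k=8,j=6): S=198.4597, (K−S)⁺=0.0000, hold=0.0000 ⇒ V=0.0000 continue | (k=8,j=7): S=272.0287, (K−S)⁺=0.0000, hold=0.0000 ⇒ V=0.0000 continue | (k=8,j=8): S=372.8698, (K−S)⁺=0.0000, hold=0.0000 ⇒ V=0.0000 continue  boundary S*=105.6300
step 7: (k=7,j=0): S=35.0339, (K−S)⁺=120.4661, hold=118.3235 ⇒ V=120.4661 exercise | (k=7,j=1): S=48.0210, (K−S)⁺=107.4790, hold=105.3365 ⇒ V=107.4790 exercise | (k=7,j=2): S=65.8224, (K−S)⁺=89.6776, hold=87.5351 ⇒ V=89.6776 exercise | (k=7,j=3): S=90.2227, (K−S)⁺=65.2773, hold=63.1347 ⇒ V=65.2773 exercise | (k=7,j=4): S=123.6683, (K−S)⁺=31.8317, hold=32.0953 ⇒ V=32.0953 continue | (k=7,j=5): S=169.5122, (K−S)⁺=0.0000, hold=7.5925 ⇒ V=7.5925 continue | (k=7,j=6): S=232.3504, (K−S)⁺=0.0000, hold=0.0000 ⇒ V=0.0000 continue | (k=7,j=7): S=318.4828, (K−S)⁺=0.0000, hold=0.0000 ⇒ V=0.0000 continue  boundary S*=90.2227
step 6: (k=6,j=0): S=41.0166, (K−S)⁺=114.4834, hold=112.3408 ⇒ V=114.4834 exercise | (k=6,j=1): S=56.2215, (K−S)⁺=99.2785, hold=97.1360 ⇒ V=99.2785 exercise | (k=6,j=2): S=77.0628, (K−S)⁺=78.4372, hold=76.2947 ⇒ V=78.4372 exercise | (k=6,j=3): S=105.6300, (K−S)⁺=49.8700, hold=47.8587 ⇒ V=49.8700 exercise | (k=6,j=4): S=144.7871, (K−S)⁺=10.7129, hold=19.4547 ⇒ V=19.4547 continue | (k=6,j=5): S=198.4597, (K−S)⁺=0.0000, hold=3.7081 ⇒ V=3.7081 continue | (k=6,j=6): S=272.0287, (K−S)⁺=0.0000, hold=0.0000 ⇒ V=0.0000 continue  boundary S*=105.6300
step 5: (k=5,j=0): S=48.0210, (K−S)⁺=107.4790, hold=105.3365 ⇒ V=107.4790 exercise | (k=5,j=1): S=65.8224, (K−S)⁺=89.6776, hold=87.5351 ⇒ V=89.6776 exercise | (k=5,j=2): S=90.2227, (K−S)⁺=65.2773, hold=63.1347 ⇒ V=65.2773 exercise | (k=5,j=3): S=123.6683, (K−S)⁺=31.8317, hold=34.0411 ⇒ V=34.0411 continue | (k=5,j=4): S=169.5122, (K−S)⁺=0.0000, hold=11.3475 ⇒ V=11.3475 continue | (k=5,j=5): S=232.3504, (K−S)⁺=0.0000, hold=1.8110 ⇒ V=1.8110 continue  boundary S*=90.2227
step 4: (k=4,j=0): S=56.2215, (K−S)⁺=99.2785, hold=97.1360 ⇒ V=99.2785 exercise | (k=4,j=1): S=77.0628, (K−S)⁺=78.4372, hold=76.2947 ⇒ V=78.4372 exercise | (k=4,j=2): S=105.6300, (K−S)⁺=49.8700, hold=48.8274 ⇒ V=49.8700 exercise | (k=4,j=3): S=144.7871, (K−S)⁺=10.7129, hold=22.2744 ⇒ V=22.2744 continue | (k=4,j=4): S=198.4597, (K−S)⁺=0.0000, hold=6.4435 ⇒ V=6.4435 continue  boundary S*=105.6300
step 3: (k=3,j=0): S=65.8224, (K−S)⁺=89.6776, hold=87.5351 ⇒ V=89.6776 exercise | (k=3,j=1): S=90.2227, (K−S)⁺=65.2773, hold=63.1347 ⇒ V=65.2773 exercise | (k=3,j=2): S=123.6683, (K−S)⁺=31.8317, hold=35.4448 ⇒ V=35.4448 continue | (k=3,j=3): S=169.5122, (K−S)⁺=0.0000, hold=14.0863 ⇒ V=14.0863 continue  boundary S*=90.2227
step 2: (k=2,j=0): S=77.0628, (K−S)⁺=78.4372, hold=76.2947 ⇒ V=78.4372 exercise | (k=2,j=1): S=105.6300, (K−S)⁺=49.8700, hold=49.5262 ⇒ V=49.8700 exercise | (k=2,j=2): S=144.7871, (K−S)⁺=10.7129, hold=24.3234 ⇒ V=24.3234 continue  boundary S*=105.6300
step 1: (k=1,j=0): S=90.2227, (K−S)⁺=65.2773, hold=63.1347 ⇒ V=65.2773 exercise | (k=1,j=1): S=123.6683, (K−S)⁺=31.8317, hold=36.4649 ⇒ V=36.4649 continue  boundary S*=90.2227
step 0: (k=0,j=0): S=105.6300, (K−S)⁺=49.8700, hold=50.0340 ⇒ V=50.0340 continue  boundary S*=-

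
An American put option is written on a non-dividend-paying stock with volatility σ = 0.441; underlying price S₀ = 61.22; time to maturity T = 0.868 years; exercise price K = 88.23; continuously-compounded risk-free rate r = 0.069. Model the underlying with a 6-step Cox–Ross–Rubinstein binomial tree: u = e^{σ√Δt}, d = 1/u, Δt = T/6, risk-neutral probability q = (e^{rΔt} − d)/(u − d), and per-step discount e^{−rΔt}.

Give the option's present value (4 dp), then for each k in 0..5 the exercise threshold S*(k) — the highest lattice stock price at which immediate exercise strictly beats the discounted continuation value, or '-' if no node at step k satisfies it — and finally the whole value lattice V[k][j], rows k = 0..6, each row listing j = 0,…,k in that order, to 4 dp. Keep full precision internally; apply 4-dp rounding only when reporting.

price = 27.7766
boundary = - 51.7663 43.7724 51.7663 61.2200 72.4002
tree:
27.7766
36.4637 19.2309
44.4576 27.1237 11.3429
51.2170 36.4637 17.8792 4.7164
56.9326 44.4576 27.0100 8.6642 0.6703
61.7656 51.2170 36.4637 15.8298 1.3222 0.0000
65.8523 56.9326 44.4576 27.0100 2.6079 0.0000 0.0000

Δt=0.14467, u=1.18262, d=0.84558, q=0.48793, disc=e^(-rΔt)=0.99007
k=6 terminal: V=max(K-S,0) → 65.8523 56.9326 44.4576 27.0100 2.6079 0.0000 0.0000
k=5: j=0 S=26.4644 intr=61.7656 cont=60.8893 V=61.7656[EX]; j=1 S=37.0130 intr=51.2170 cont=50.3406 V=51.2170[EX]; j=2 S=51.7663 intr=36.4637 cont=35.5874 V=36.4637[EX]; j=3 S=72.4002 intr=15.8298 cont=14.9535 V=15.8298[EX]; j=4 S=101.2586 intr=0.0000 cont=1.3222 V=1.3222[hold]; j=5 S=141.6200 intr=0.0000 cont=0.0000 V=0.0000[hold]  S*(5)=72.4002
k=4: j=0 S=31.2974 intr=56.9326 cont=56.0563 V=56.9326[EX]; j=1 S=43.7724 intr=44.4576 cont=43.5812 V=44.4576[EX]; j=2 S=61.2200 intr=27.0100 cont=26.1337 V=27.0100[EX]; j=3 S=85.6221 intr=2.6079 cont=8.6642 V=8.6642[hold]; j=4 S=119.7508 intr=0.0000 cont=0.6703 V=0.6703[hold]  S*(4)=61.2200
k=3: j=0 S=37.0130 intr=51.2170 cont=50.3406 V=51.2170[EX]; j=1 S=51.7663 intr=36.4637 cont=35.5874 V=36.4637[EX]; j=2 S=72.4002 intr=15.8298 cont=17.8792 V=17.8792[hold]; j=3 S=101.2586 intr=0.0000 cont=4.7164 V=4.7164[hold]  S*(3)=51.7663
k=2: j=0 S=43.7724 intr=44.4576 cont=43.5812 V=44.4576[EX]; j=1 S=61.2200 intr=27.0100 cont=27.1237 V=27.1237[hold]; j=2 S=85.6221 intr=2.6079 cont=11.3429 V=11.3429[hold]  S*(2)=43.7724
k=1: j=0 S=51.7663 intr=36.4637 cont=35.6423 V=36.4637[EX]; j=1 S=72.4002 intr=15.8298 cont=19.2309 V=19.2309[hold]  S*(1)=51.7663
k=0: j=0 S=61.2200 intr=27.0100 cont=27.7766 V=27.7766[hold]  S*(0)=-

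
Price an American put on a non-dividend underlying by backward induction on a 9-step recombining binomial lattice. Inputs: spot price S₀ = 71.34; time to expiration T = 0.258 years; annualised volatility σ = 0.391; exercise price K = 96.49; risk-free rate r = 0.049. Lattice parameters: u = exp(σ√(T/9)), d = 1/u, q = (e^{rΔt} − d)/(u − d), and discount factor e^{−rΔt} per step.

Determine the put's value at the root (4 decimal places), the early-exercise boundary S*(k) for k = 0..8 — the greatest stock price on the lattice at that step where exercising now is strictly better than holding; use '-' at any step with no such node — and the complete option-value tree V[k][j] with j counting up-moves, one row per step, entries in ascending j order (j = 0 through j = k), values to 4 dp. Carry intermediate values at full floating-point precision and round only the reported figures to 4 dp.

params: Δt=0.02867 u=1.06844 d=0.93594 q=0.49406 e^(-rΔt)=0.99860
t_9 payoffs: 57.1734 51.6074 45.2535 38.0001 29.7199 20.2674 9.4767 0.0000 0.0000 0.0000
t_8: node(8,0) S=42.0075 payoff=54.4825 vs cont=54.3471 → 54.4825 [stop]  node(8,1) S=47.9544 payoff=48.5356 vs cont=48.4002 → 48.5356 [stop]  node(8,2) S=54.7432 payoff=41.7468 vs cont=41.6114 → 41.7468 [stop]  node(8,3) S=62.4930 payoff=33.9970 vs cont=33.8615 → 33.9970 [stop]  node(8,4) S=71.3400 payoff=25.1500 vs cont=25.0146 → 25.1500 [stop]  node(8,5) S=81.4394 payoff=15.0506 vs cont=14.9151 → 15.0506 [stop]  node(8,6) S=92.9686 payoff=3.5214 vs cont=4.7879 → 4.7879 [wait]  node(8,7) S=106.1299 payoff=0.0000 vs cont=0.0000 → 0.0000 [wait]  node(8,8) S=121.1544 payoff=0.0000 vs cont=0.0000 → 0.0000 [wait]  ⇒ S*(8)=81.4394
t_7: node(7,0) S=44.8826 payoff=51.6074 vs cont=51.4720 → 51.6074 [stop]  node(7,1) S=51.2365 payoff=45.2535 vs cont=45.1181 → 45.2535 [stop]  node(7,2) S=58.4899 payoff=38.0001 vs cont=37.8647 → 38.0001 [stop]  node(7,3) S=66.7701 payoff=29.7199 vs cont=29.5844 → 29.7199 [stop]  node(7,4) S=76.2226 payoff=20.2674 vs cont=20.1319 → 20.2674 [stop]  node(7,5) S=87.0133 payoff=9.4767 vs cont=9.9661 → 9.9661 [wait]  node(7,6) S=99.3315 payoff=0.0000 vs cont=2.4190 → 2.4190 [wait]  node(7,7) S=113.3936 payoff=0.0000 vs cont=0.0000 → 0.0000 [wait]  ⇒ S*(7)=76.2226
t_6: node(6,0) S=47.9544 payoff=48.5356 vs cont=48.4002 → 48.5356 [stop]  node(6,1) S=54.7432 payoff=41.7468 vs cont=41.6114 → 41.7468 [stop]  node(6,2) S=62.4930 payoff=33.9970 vs cont=33.8615 → 33.9970 [stop]  node(6,3) S=71.3400 payoff=25.1500 vs cont=25.0146 → 25.1500 [stop]  node(6,4) S=81.4394 payoff=15.0506 vs cont=15.1566 → 15.1566 [wait]  node(6,5) S=92.9686 payoff=3.5214 vs cont=6.2286 → 6.2286 [wait]  node(6,6) S=106.1299 payoff=0.0000 vs cont=1.2221 → 1.2221 [wait]  ⇒ S*(6)=71.3400
t_5: node(5,0) S=51.2365 payoff=45.2535 vs cont=45.1181 → 45.2535 [stop]  node(5,1) S=58.4899 payoff=38.0001 vs cont=37.8647 → 38.0001 [stop]  node(5,2) S=66.7701 payoff=29.7199 vs cont=29.5844 → 29.7199 [stop]  node(5,3) S=76.2226 payoff=20.2674 vs cont=20.1842 → 20.2674 [stop]  node(5,4) S=87.0133 payoff=9.4767 vs cont=10.7305 → 10.7305 [wait]  node(5,5) S=99.3315 payoff=0.0000 vs cont=3.7498 → 3.7498 [wait]  ⇒ S*(5)=76.2226
t_4: node(4,0) S=54.7432 payoff=41.7468 vs cont=41.6114 → 41.7468 [stop]  node(4,1) S=62.4930 payoff=33.9970 vs cont=33.8615 → 33.9970 [stop]  node(4,2) S=71.3400 payoff=25.1500 vs cont=25.0146 → 25.1500 [stop]  node(4,3) S=81.4394 payoff=15.0506 vs cont=15.5337 → 15.5337 [wait]  node(4,4) S=92.9686 payoff=3.5214 vs cont=7.2714 → 7.2714 [wait]  ⇒ S*(4)=71.3400
t_3: node(3,0) S=58.4899 payoff=38.0001 vs cont=37.8647 → 38.0001 [stop]  node(3,1) S=66.7701 payoff=29.7199 vs cont=29.5844 → 29.7199 [stop]  node(3,2) S=76.2226 payoff=20.2674 vs cont=20.3703 → 20.3703 [wait]  node(3,3) S=87.0133 payoff=9.4767 vs cont=11.4355 → 11.4355 [wait]  ⇒ S*(3)=66.7701
t_2: node(2,0) S=62.4930 payoff=33.9970 vs cont=33.8615 → 33.9970 [stop]  node(2,1) S=71.3400 payoff=25.1500 vs cont=25.0653 → 25.1500 [stop]  node(2,2) S=81.4394 payoff=15.0506 vs cont=15.9335 → 15.9335 [wait]  ⇒ S*(2)=71.3400
t_1: node(1,0) S=66.7701 payoff=29.7199 vs cont=29.5844 → 29.7199 [stop]  node(1,1) S=76.2226 payoff=20.2674 vs cont=20.5676 → 20.5676 [wait]  ⇒ S*(1)=66.7701
t_0: node(0,0) S=71.3400 payoff=25.1500 vs cont=25.1627 → 25.1627 [wait]  ⇒ S*(0)=-

price = 25.1627
boundary = - 66.7701 71.3400 66.7701 71.3400 76.2226 71.3400 76.2226 81.4394
tree:
25.1627
29.7199 20.5676
33.9970 25.1500 15.9335
38.0001 29.7199 20.3703 11.4355
41.7468 33.9970 25.1500 15.5337 7.2714
45.2535 38.0001 29.7199 20.2674 10.7305 3.7498
48.5356 41.7468 33.9970 25.1500 15.1566 6.2286 1.2221
51.6074 45.2535 38.0001 29.7199 20.2674 9.9661 2.4190 0.0000
54.4825 48.5356 41.7468 33.9970 25.1500 15.0506 4.7879 0.0000 0.0000
57.1734 51.6074 45.2535 38.0001 29.7199 20.2674 9.4767 0.0000 0.0000 0.0000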